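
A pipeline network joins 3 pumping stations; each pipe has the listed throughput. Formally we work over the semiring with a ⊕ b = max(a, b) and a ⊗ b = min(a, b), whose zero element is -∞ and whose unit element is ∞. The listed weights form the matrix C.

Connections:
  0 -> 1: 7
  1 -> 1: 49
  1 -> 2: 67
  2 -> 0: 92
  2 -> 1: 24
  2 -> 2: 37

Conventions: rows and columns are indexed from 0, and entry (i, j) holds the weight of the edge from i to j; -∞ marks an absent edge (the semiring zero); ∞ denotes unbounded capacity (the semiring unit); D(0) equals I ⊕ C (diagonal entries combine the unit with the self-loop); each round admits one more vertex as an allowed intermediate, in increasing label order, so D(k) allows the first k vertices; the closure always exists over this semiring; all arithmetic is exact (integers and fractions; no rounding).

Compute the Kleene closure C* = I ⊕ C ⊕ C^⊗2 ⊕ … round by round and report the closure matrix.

D(0):
  [∞, 7, -∞]
  [-∞, ∞, 67]
  [92, 24, ∞]
D(1):
  [∞, 7, -∞]
  [-∞, ∞, 67]
  [92, 24, ∞]
D(2):
  [∞, 7, 7]
  [-∞, ∞, 67]
  [92, 24, ∞]
D(3):
  [∞, 7, 7]
  [67, ∞, 67]
  [92, 24, ∞]
Answer: C* = [[∞, 7, 7], [67, ∞, 67], [92, 24, ∞]]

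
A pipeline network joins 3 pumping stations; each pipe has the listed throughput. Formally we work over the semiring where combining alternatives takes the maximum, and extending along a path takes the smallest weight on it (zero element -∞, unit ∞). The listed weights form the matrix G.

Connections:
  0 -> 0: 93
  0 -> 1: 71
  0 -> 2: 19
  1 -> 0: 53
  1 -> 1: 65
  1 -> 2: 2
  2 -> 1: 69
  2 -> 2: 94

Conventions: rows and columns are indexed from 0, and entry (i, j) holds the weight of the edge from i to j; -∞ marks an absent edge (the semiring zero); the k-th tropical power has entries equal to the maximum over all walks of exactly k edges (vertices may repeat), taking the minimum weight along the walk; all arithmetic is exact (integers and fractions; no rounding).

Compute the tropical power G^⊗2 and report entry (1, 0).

G^⊗2:
  [93, 71, 19]
  [53, 65, 19]
  [53, 69, 94]
Key observation: the optimum is the walk 1->0->0, with weight 53 min 93 = 53.
Optimal value attained by: walk 1->0->0.
Answer: (G^⊗2)[1][0] = 53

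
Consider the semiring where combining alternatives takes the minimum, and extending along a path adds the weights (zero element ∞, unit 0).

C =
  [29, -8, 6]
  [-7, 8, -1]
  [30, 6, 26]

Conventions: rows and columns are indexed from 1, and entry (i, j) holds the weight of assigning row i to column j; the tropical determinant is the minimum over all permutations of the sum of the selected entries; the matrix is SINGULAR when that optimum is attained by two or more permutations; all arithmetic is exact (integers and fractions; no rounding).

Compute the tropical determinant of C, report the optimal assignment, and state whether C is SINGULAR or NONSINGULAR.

σ = (1, 2, 3): 29 + 8 + 26 = 63
σ = (1, 3, 2): 29 + (-1) + 6 = 34
σ = (2, 1, 3): (-8) + (-7) + 26 = 11
σ = (2, 3, 1): (-8) + (-1) + 30 = 21
σ = (3, 1, 2): 6 + (-7) + 6 = 5
σ = (3, 2, 1): 6 + 8 + 30 = 44
Optimal value attained by: σ = (3, 1, 2).
Answer: det⊕(C) = 5; verdict: NONSINGULAR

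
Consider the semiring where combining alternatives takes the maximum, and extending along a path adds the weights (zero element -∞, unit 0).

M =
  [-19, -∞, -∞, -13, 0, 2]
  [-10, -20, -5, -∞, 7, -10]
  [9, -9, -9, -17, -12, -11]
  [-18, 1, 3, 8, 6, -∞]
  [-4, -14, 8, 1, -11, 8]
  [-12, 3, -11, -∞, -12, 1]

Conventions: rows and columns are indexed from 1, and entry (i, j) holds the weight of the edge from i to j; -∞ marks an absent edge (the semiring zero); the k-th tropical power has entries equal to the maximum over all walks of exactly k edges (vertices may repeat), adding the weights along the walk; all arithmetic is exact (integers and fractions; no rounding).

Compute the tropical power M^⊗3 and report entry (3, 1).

M^⊗2:
  [-4, 5, 8, 1, -7, 8]
  [4, -7, 15, 8, -4, 15]
  [0, -8, -4, -4, 9, 11]
  [12, 9, 14, 16, 14, 14]
  [17, 11, 4, 9, 7, 9]
  [-2, 4, -2, -11, 10, 2]
M^⊗3:
  [17, 11, 4, 9, 12, 9]
  [24, 18, 11, 16, 14, 16]
  [5, 14, 17, 10, 2, 17]
  [23, 17, 22, 24, 22, 22]
  [13, 12, 15, 17, 18, 19]
  [7, 5, 18, 11, 11, 18]
Key observation: the optimum is the walk 3->1->5->1, with weight 9 + 0 + (-4) = 5.
Optimal value attained by: walk 3->1->5->1.
Answer: (M^⊗3)[3][1] = 5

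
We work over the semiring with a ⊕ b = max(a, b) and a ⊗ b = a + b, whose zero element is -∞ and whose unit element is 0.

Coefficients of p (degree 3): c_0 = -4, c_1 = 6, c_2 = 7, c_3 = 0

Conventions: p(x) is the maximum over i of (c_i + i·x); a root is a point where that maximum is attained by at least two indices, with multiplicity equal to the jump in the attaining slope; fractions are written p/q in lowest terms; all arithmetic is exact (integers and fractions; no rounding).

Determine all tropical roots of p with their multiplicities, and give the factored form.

hull edge (i=0, c=-4) to (i=1, c=6): slope 10, span 1
hull edge (i=1, c=6) to (i=2, c=7): slope 1, span 1
hull edge (i=2, c=7) to (i=3, c=0): slope -7, span 1
Factored form: p(x) = 0 ⊗ (x ⊕ (-10)) ⊗ (x ⊕ (-1)) ⊗ (x ⊕ 7)
Answer: roots = -10 (mult 1), -1 (mult 1), 7 (mult 1)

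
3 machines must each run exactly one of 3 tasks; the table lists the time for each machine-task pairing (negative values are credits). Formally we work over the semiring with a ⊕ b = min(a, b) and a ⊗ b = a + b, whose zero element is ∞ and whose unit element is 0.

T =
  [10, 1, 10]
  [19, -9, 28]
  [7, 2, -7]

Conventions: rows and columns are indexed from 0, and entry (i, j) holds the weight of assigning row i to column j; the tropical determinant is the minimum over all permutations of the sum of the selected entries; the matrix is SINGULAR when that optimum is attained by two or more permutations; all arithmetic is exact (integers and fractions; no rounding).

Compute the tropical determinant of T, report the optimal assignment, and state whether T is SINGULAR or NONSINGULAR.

σ = (0, 1, 2): 10 + (-9) + (-7) = -6
σ = (0, 2, 1): 10 + 28 + 2 = 40
σ = (1, 0, 2): 1 + 19 + (-7) = 13
σ = (1, 2, 0): 1 + 28 + 7 = 36
σ = (2, 0, 1): 10 + 19 + 2 = 31
σ = (2, 1, 0): 10 + (-9) + 7 = 8
Optimal value attained by: σ = (0, 1, 2).
Answer: det⊕(T) = -6; verdict: NONSINGULAR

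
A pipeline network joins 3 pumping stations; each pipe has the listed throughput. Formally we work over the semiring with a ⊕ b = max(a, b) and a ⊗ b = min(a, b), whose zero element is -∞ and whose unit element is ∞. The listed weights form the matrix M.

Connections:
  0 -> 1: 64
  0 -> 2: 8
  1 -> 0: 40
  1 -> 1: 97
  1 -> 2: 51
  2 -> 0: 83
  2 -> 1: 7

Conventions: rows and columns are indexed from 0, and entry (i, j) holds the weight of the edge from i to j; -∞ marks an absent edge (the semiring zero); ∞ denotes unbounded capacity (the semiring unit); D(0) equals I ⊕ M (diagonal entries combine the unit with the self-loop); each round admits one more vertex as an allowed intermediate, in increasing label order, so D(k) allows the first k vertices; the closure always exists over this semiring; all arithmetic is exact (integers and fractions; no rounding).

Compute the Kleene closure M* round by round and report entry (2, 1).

D(0):
  [∞, 64, 8]
  [40, ∞, 51]
  [83, 7, ∞]
D(1):
  [∞, 64, 8]
  [40, ∞, 51]
  [83, 64, ∞]
D(2):
  [∞, 64, 51]
  [40, ∞, 51]
  [83, 64, ∞]
D(3):
  [∞, 64, 51]
  [51, ∞, 51]
  [83, 64, ∞]
Answer: M*[2][1] = 64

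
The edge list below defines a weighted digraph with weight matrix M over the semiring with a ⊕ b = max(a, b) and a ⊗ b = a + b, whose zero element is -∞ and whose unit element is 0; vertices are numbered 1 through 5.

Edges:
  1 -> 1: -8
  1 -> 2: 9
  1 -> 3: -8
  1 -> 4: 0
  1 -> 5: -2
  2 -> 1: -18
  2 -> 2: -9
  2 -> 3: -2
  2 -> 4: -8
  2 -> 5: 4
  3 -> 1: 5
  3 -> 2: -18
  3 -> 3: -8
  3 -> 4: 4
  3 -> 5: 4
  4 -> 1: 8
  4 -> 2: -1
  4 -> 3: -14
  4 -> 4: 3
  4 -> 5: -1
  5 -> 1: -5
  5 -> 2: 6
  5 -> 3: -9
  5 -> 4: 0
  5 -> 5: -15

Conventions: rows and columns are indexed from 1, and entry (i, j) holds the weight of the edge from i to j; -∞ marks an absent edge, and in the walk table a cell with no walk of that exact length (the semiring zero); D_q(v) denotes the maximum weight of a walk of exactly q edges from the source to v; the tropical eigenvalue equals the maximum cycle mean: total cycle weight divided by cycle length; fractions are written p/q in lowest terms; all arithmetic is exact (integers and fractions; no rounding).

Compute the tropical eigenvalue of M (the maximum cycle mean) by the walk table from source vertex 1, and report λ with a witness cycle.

q=0: [0, -∞, -∞, -∞, -∞]
q=1: [-8, 9, -8, 0, -2]
q=2: [8, 4, 7, 3, 13]
q=3: [12, 19, 4, 13, 11]
q=4: [21, 21, 17, 16, 23]
q=5: [24, 30, 19, 23, 25]
Optimal cycle mean attained by: cycle 1->2->5->4->1, total 9 + 4 + 0 + 8, length 4.
Answer: λ = 21/4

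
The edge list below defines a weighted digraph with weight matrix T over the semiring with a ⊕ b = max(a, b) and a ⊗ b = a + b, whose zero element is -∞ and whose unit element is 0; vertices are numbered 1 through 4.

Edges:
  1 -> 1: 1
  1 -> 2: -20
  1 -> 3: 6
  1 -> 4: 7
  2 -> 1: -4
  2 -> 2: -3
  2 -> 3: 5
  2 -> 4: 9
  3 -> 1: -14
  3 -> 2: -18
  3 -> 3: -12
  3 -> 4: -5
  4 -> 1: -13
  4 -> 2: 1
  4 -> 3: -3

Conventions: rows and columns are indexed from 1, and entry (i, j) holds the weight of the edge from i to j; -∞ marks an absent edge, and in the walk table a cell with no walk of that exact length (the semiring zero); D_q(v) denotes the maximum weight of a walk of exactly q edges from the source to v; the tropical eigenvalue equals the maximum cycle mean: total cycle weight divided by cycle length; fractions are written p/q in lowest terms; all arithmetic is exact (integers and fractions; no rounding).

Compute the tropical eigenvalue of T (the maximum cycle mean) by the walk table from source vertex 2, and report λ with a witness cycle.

q=0: [-∞, 0, -∞, -∞]
q=1: [-4, -3, 5, 9]
q=2: [-3, 10, 6, 6]
q=3: [6, 7, 15, 19]
q=4: [7, 20, 16, 16]
Optimal cycle mean attained by: cycle 2->4->2, total 9 + 1, length 2.
Answer: λ = 5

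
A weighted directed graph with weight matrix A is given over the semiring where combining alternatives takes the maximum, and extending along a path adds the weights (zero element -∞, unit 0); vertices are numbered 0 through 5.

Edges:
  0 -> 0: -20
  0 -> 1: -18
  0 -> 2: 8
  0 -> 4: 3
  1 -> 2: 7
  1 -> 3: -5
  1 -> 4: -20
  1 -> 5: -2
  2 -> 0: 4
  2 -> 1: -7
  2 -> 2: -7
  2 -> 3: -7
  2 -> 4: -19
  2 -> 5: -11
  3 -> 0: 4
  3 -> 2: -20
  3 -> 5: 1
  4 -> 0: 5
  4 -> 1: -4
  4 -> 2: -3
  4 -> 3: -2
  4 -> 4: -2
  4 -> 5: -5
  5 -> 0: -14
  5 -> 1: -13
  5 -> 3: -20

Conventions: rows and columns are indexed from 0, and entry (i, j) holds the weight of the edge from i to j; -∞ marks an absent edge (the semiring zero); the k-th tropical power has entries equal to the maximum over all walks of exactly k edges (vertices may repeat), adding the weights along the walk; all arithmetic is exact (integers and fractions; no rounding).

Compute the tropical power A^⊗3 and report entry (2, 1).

A^⊗2:
  [12, 1, 1, 1, 1, -2]
  [11, 0, 0, 0, -12, -4]
  [-3, -14, 12, -12, 7, -6]
  [-13, -12, 12, -19, 7, -31]
  [3, -6, 13, -4, 8, -1]
  [-16, -32, -6, -18, -11, -15]
A^⊗3:
  [6, -3, 20, -1, 15, 2]
  [4, -7, 19, -5, 14, 1]
  [16, 5, 5, 5, 5, 2]
  [16, 5, 5, 5, 5, 2]
  [17, 6, 11, 6, 6, 3]
  [-2, -13, -8, -13, -13, -16]
Key observation: the optimum is the walk 2->0->2->1, with weight 4 + 8 + (-7) = 5.
Optimal value attained by: walk 2->0->2->1.
Answer: (A^⊗3)[2][1] = 5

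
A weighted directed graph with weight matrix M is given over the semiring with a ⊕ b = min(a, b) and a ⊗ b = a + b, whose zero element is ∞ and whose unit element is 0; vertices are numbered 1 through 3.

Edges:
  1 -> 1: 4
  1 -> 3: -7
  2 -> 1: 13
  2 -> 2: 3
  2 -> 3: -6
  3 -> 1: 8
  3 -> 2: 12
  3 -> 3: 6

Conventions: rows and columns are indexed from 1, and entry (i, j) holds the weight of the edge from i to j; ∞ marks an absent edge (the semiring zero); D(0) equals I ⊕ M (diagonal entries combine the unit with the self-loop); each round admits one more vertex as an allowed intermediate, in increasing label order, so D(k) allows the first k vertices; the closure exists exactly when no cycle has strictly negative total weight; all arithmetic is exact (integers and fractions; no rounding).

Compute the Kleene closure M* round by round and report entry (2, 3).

D(0):
  [0, ∞, -7]
  [13, 0, -6]
  [8, 12, 0]
D(1):
  [0, ∞, -7]
  [13, 0, -6]
  [8, 12, 0]
D(2):
  [0, ∞, -7]
  [13, 0, -6]
  [8, 12, 0]
D(3):
  [0, 5, -7]
  [2, 0, -6]
  [8, 12, 0]
Answer: M*[2][3] = -6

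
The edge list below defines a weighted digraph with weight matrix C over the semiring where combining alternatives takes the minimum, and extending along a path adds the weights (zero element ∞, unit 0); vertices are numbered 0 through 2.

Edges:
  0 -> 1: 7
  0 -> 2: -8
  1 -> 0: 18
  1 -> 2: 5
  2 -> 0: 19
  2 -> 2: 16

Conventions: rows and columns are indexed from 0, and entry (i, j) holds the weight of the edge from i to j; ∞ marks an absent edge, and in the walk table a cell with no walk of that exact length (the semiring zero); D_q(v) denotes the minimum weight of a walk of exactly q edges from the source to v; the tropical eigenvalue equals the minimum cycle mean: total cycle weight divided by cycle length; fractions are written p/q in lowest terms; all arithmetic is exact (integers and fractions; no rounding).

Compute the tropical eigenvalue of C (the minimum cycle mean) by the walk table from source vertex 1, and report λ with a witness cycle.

q=0: [∞, 0, ∞]
q=1: [18, ∞, 5]
q=2: [24, 25, 10]
q=3: [29, 31, 16]
Optimal cycle mean attained by: cycle 0->2->0, total (-8) + 19, length 2.
Answer: λ = 11/2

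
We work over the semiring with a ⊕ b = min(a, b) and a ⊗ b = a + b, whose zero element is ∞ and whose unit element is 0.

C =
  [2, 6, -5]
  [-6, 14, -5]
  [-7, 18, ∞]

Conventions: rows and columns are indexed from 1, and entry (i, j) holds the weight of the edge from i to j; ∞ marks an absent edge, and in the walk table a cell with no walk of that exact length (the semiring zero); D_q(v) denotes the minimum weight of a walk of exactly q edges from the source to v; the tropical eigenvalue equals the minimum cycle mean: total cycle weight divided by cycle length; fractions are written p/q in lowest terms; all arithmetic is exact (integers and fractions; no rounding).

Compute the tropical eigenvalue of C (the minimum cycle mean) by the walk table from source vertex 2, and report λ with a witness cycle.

q=0: [∞, 0, ∞]
q=1: [-6, 14, -5]
q=2: [-12, 0, -11]
q=3: [-18, -6, -17]
Optimal cycle mean attained by: cycle 1->3->1, total (-5) + (-7), length 2.
Answer: λ = -6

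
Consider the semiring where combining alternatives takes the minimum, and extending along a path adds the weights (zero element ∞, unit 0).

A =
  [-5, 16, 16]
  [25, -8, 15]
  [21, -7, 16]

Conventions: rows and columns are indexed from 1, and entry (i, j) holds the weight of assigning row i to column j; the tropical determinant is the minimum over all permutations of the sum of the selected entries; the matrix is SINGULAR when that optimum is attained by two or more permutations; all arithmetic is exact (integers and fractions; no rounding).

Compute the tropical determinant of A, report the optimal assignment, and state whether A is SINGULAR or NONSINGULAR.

σ = (1, 2, 3): (-5) + (-8) + 16 = 3
σ = (1, 3, 2): (-5) + 15 + (-7) = 3
σ = (2, 1, 3): 16 + 25 + 16 = 57
σ = (2, 3, 1): 16 + 15 + 21 = 52
σ = (3, 1, 2): 16 + 25 + (-7) = 34
σ = (3, 2, 1): 16 + (-8) + 21 = 29
Optimal value attained by: σ = (1, 2, 3).
Answer: det⊕(A) = 3; verdict: SINGULAR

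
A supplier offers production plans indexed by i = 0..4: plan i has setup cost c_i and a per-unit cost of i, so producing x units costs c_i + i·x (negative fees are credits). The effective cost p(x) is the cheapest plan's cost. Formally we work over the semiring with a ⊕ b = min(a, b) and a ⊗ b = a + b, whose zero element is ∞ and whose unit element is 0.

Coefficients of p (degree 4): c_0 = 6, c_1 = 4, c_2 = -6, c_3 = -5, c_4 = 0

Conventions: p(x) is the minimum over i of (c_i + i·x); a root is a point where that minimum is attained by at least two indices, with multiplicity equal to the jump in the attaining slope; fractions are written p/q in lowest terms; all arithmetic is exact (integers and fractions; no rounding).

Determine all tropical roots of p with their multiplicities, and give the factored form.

hull edge (i=0, c=6) to (i=2, c=-6): slope -6, span 2
hull edge (i=2, c=-6) to (i=3, c=-5): slope 1, span 1
hull edge (i=3, c=-5) to (i=4, c=0): slope 5, span 1
Factored form: p(x) = 0 ⊗ (x ⊕ (-5)) ⊗ (x ⊕ (-1)) ⊗ (x ⊕ 6) ⊗ (x ⊕ 6)
Answer: roots = -5 (mult 1), -1 (mult 1), 6 (mult 2)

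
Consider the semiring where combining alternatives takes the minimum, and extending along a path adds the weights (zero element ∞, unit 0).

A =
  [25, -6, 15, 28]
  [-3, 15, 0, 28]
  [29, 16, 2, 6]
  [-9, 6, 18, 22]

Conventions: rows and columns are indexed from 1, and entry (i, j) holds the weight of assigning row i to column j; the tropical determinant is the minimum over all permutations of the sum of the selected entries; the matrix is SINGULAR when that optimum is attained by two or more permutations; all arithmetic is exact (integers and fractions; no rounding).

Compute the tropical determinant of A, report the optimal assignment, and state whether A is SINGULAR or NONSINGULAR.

σ = (1, 2, 3, 4): 25 + 15 + 2 + 22 = 64
σ = (1, 2, 4, 3): 25 + 15 + 6 + 18 = 64
σ = (1, 3, 2, 4): 25 + 0 + 16 + 22 = 63
σ = (1, 3, 4, 2): 25 + 0 + 6 + 6 = 37
σ = (1, 4, 2, 3): 25 + 28 + 16 + 18 = 87
σ = (1, 4, 3, 2): 25 + 28 + 2 + 6 = 61
σ = (2, 1, 3, 4): (-6) + (-3) + 2 + 22 = 15
σ = (2, 1, 4, 3): (-6) + (-3) + 6 + 18 = 15
σ = (2, 3, 1, 4): (-6) + 0 + 29 + 22 = 45
σ = (2, 3, 4, 1): (-6) + 0 + 6 + (-9) = -9
σ = (2, 4, 1, 3): (-6) + 28 + 29 + 18 = 69
σ = (2, 4, 3, 1): (-6) + 28 + 2 + (-9) = 15
σ = (3, 1, 2, 4): 15 + (-3) + 16 + 22 = 50
σ = (3, 1, 4, 2): 15 + (-3) + 6 + 6 = 24
σ = (3, 2, 1, 4): 15 + 15 + 29 + 22 = 81
σ = (3, 2, 4, 1): 15 + 15 + 6 + (-9) = 27
σ = (3, 4, 1, 2): 15 + 28 + 29 + 6 = 78
σ = (3, 4, 2, 1): 15 + 28 + 16 + (-9) = 50
σ = (4, 1, 2, 3): 28 + (-3) + 16 + 18 = 59
σ = (4, 1, 3, 2): 28 + (-3) + 2 + 6 = 33
σ = (4, 2, 1, 3): 28 + 15 + 29 + 18 = 90
σ = (4, 2, 3, 1): 28 + 15 + 2 + (-9) = 36
σ = (4, 3, 1, 2): 28 + 0 + 29 + 6 = 63
σ = (4, 3, 2, 1): 28 + 0 + 16 + (-9) = 35
Optimal value attained by: σ = (2, 3, 4, 1).
Answer: det⊕(A) = -9; verdict: NONSINGULAR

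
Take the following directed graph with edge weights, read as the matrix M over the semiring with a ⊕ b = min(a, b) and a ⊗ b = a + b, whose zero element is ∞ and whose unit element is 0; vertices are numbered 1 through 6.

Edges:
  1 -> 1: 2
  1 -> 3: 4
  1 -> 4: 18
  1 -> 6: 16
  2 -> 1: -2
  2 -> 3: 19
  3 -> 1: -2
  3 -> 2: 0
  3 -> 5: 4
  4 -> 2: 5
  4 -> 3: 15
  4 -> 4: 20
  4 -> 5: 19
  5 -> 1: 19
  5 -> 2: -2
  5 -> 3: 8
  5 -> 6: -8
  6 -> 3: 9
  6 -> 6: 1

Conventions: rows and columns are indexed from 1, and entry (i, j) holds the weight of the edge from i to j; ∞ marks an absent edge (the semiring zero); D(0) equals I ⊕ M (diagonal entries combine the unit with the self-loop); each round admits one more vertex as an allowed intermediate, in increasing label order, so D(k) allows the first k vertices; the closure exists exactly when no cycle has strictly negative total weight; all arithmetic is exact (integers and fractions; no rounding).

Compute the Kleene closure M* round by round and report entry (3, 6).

D(0):
  [0, ∞, 4, 18, ∞, 16]
  [-2, 0, 19, ∞, ∞, ∞]
  [-2, 0, 0, ∞, 4, ∞]
  [∞, 5, 15, 0, 19, ∞]
  [19, -2, 8, ∞, 0, -8]
  [∞, ∞, 9, ∞, ∞, 0]
D(1):
  [0, ∞, 4, 18, ∞, 16]
  [-2, 0, 2, 16, ∞, 14]
  [-2, 0, 0, 16, 4, 14]
  [∞, 5, 15, 0, 19, ∞]
  [19, -2, 8, 37, 0, -8]
  [∞, ∞, 9, ∞, ∞, 0]
D(2):
  [0, ∞, 4, 18, ∞, 16]
  [-2, 0, 2, 16, ∞, 14]
  [-2, 0, 0, 16, 4, 14]
  [3, 5, 7, 0, 19, 19]
  [-4, -2, 0, 14, 0, -8]
  [∞, ∞, 9, ∞, ∞, 0]
D(3):
  [0, 4, 4, 18, 8, 16]
  [-2, 0, 2, 16, 6, 14]
  [-2, 0, 0, 16, 4, 14]
  [3, 5, 7, 0, 11, 19]
  [-4, -2, 0, 14, 0, -8]
  [7, 9, 9, 25, 13, 0]
D(4):
  [0, 4, 4, 18, 8, 16]
  [-2, 0, 2, 16, 6, 14]
  [-2, 0, 0, 16, 4, 14]
  [3, 5, 7, 0, 11, 19]
  [-4, -2, 0, 14, 0, -8]
  [7, 9, 9, 25, 13, 0]
D(5):
  [0, 4, 4, 18, 8, 0]
  [-2, 0, 2, 16, 6, -2]
  [-2, 0, 0, 16, 4, -4]
  [3, 5, 7, 0, 11, 3]
  [-4, -2, 0, 14, 0, -8]
  [7, 9, 9, 25, 13, 0]
D(6):
  [0, 4, 4, 18, 8, 0]
  [-2, 0, 2, 16, 6, -2]
  [-2, 0, 0, 16, 4, -4]
  [3, 5, 7, 0, 11, 3]
  [-4, -2, 0, 14, 0, -8]
  [7, 9, 9, 25, 13, 0]
Answer: M*[3][6] = -4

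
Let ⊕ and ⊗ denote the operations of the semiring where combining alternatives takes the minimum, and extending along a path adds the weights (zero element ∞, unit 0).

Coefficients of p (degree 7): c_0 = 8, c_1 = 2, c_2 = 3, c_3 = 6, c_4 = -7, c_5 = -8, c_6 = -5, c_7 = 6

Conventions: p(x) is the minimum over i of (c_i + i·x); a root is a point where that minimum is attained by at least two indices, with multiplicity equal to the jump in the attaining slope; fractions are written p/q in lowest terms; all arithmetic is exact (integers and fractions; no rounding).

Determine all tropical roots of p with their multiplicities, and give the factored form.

hull edge (i=0, c=8) to (i=1, c=2): slope -6, span 1
hull edge (i=1, c=2) to (i=4, c=-7): slope -3, span 3
hull edge (i=4, c=-7) to (i=5, c=-8): slope -1, span 1
hull edge (i=5, c=-8) to (i=6, c=-5): slope 3, span 1
hull edge (i=6, c=-5) to (i=7, c=6): slope 11, span 1
Factored form: p(x) = 6 ⊗ (x ⊕ (-11)) ⊗ (x ⊕ (-3)) ⊗ (x ⊕ 1) ⊗ (x ⊕ 3) ⊗ (x ⊕ 3) ⊗ (x ⊕ 3) ⊗ (x ⊕ 6)
Answer: roots = -11 (mult 1), -3 (mult 1), 1 (mult 1), 3 (mult 3), 6 (mult 1)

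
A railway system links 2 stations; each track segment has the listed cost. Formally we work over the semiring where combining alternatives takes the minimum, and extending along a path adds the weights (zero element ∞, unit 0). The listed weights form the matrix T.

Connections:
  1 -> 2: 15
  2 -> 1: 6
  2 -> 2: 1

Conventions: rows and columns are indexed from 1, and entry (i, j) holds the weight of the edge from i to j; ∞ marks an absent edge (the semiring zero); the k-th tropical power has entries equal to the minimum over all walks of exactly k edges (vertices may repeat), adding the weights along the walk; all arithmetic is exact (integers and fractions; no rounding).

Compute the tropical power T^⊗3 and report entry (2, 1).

T^⊗2:
  [21, 16]
  [7, 2]
T^⊗3:
  [22, 17]
  [8, 3]
Key observation: the optimum is the walk 2->2->2->1, with weight 1 + 1 + 6 = 8.
Optimal value attained by: walk 2->2->2->1.
Answer: (T^⊗3)[2][1] = 8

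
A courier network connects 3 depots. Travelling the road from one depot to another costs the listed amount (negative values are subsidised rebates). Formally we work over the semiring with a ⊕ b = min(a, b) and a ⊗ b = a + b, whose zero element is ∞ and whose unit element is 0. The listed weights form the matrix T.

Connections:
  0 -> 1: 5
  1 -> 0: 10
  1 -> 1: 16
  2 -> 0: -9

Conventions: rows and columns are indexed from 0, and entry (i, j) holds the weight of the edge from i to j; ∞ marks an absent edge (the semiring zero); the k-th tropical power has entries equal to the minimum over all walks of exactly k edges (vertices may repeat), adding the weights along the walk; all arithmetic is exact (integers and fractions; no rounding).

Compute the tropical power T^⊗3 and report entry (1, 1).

T^⊗2:
  [15, 21, ∞]
  [26, 15, ∞]
  [∞, -4, ∞]
T^⊗3:
  [31, 20, ∞]
  [25, 31, ∞]
  [6, 12, ∞]
Key observation: the optimum is the walk 1->0->1->1, with weight 10 + 5 + 16 = 31.
Optimal value attained by: walk 1->0->1->1.
Answer: (T^⊗3)[1][1] = 31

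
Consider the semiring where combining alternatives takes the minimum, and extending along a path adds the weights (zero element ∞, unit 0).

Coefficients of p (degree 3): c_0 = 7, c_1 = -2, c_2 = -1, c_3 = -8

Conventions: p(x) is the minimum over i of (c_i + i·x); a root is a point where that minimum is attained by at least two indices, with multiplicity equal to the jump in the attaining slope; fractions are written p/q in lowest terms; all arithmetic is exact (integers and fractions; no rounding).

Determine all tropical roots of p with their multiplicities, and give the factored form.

hull edge (i=0, c=7) to (i=1, c=-2): slope -9, span 1
hull edge (i=1, c=-2) to (i=3, c=-8): slope -3, span 2
Factored form: p(x) = -8 ⊗ (x ⊕ 3) ⊗ (x ⊕ 3) ⊗ (x ⊕ 9)
Answer: roots = 3 (mult 2), 9 (mult 1)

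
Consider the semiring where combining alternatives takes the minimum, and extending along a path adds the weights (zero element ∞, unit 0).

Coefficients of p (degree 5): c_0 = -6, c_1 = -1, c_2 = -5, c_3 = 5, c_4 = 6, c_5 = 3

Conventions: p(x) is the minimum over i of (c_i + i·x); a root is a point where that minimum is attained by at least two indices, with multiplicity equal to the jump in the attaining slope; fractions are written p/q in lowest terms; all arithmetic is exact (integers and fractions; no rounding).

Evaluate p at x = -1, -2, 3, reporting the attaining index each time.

p(-1) = min(-6+0·(-1)=-6, -1+1·(-1)=-2, -5+2·(-1)=-7, 5+3·(-1)=2, 6+4·(-1)=2, 3+5·(-1)=-2) = -7 (attained by i=2)
p(-2) = min(-6+0·(-2)=-6, -1+1·(-2)=-3, -5+2·(-2)=-9, 5+3·(-2)=-1, 6+4·(-2)=-2, 3+5·(-2)=-7) = -9 (attained by i=2)
p(3) = min(-6+0·3=-6, -1+1·3=2, -5+2·3=1, 5+3·3=14, 6+4·3=18, 3+5·3=18) = -6 (attained by i=0)
Answer: p(-1) = -7; p(-2) = -9; p(3) = -6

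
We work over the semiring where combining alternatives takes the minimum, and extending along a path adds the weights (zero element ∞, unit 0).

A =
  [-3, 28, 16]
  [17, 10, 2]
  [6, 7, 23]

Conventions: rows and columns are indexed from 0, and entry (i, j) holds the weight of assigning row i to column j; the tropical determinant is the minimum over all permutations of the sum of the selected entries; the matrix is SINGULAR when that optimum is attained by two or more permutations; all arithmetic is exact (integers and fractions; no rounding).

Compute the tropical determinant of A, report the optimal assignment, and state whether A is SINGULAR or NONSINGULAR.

σ = (0, 1, 2): (-3) + 10 + 23 = 30
σ = (0, 2, 1): (-3) + 2 + 7 = 6
σ = (1, 0, 2): 28 + 17 + 23 = 68
σ = (1, 2, 0): 28 + 2 + 6 = 36
σ = (2, 0, 1): 16 + 17 + 7 = 40
σ = (2, 1, 0): 16 + 10 + 6 = 32
Optimal value attained by: σ = (0, 2, 1).
Answer: det⊕(A) = 6; verdict: NONSINGULAR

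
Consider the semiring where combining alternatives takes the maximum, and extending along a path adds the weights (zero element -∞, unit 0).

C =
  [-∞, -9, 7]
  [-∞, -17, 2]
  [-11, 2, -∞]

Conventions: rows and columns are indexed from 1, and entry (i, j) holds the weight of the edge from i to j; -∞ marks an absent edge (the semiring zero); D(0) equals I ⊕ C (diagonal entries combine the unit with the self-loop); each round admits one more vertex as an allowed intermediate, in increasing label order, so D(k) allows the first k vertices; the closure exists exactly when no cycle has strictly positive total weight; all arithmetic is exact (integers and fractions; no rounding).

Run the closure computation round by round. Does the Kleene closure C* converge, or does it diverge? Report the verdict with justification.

D(0):
  [0, -9, 7]
  [-∞, 0, 2]
  [-11, 2, 0]
D(1):
  [0, -9, 7]
  [-∞, 0, 2]
  [-11, 2, 0]
Detection: at round 2, diagonal entry (3, 3) turns strictly positive.
Key observation: the cycle 3->2->3 has total weight 2 + 2, which is strictly positive.
Answer: DIVERGES — positive cycle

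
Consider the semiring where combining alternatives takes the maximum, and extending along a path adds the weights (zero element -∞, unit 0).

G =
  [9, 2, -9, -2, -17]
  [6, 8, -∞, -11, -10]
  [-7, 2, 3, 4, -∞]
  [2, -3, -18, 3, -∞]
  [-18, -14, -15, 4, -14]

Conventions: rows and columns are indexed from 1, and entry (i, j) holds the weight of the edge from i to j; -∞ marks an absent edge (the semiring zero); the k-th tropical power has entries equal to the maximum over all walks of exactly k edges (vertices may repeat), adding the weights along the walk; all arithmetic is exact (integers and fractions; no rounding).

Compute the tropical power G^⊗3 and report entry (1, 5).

G^⊗2:
  [18, 11, 0, 7, -8]
  [15, 16, -3, 4, -2]
  [8, 10, 6, 7, -8]
  [11, 5, -7, 6, -13]
  [6, 1, -12, 7, -24]
G^⊗3:
  [27, 20, 9, 16, 1]
  [24, 24, 6, 13, 6]
  [17, 18, 9, 10, 0]
  [20, 13, 2, 9, -5]
  [15, 9, -3, 10, -9]
Key observation: the optimum is the walk 1->1->1->5, with weight 9 + 9 + (-17) = 1.
Optimal value attained by: walk 1->1->1->5.
Answer: (G^⊗3)[1][5] = 1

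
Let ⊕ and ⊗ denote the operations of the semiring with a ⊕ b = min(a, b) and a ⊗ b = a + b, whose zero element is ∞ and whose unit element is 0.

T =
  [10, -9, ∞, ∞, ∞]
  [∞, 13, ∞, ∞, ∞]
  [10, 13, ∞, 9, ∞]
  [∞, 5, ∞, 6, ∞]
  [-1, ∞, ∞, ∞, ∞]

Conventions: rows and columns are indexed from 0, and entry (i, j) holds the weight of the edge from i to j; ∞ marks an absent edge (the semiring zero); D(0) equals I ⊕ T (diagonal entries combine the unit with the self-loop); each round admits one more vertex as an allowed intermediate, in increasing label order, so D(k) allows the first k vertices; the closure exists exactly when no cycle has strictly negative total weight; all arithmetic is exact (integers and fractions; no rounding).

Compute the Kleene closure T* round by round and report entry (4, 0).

D(0):
  [0, -9, ∞, ∞, ∞]
  [∞, 0, ∞, ∞, ∞]
  [10, 13, 0, 9, ∞]
  [∞, 5, ∞, 0, ∞]
  [-1, ∞, ∞, ∞, 0]
D(1):
  [0, -9, ∞, ∞, ∞]
  [∞, 0, ∞, ∞, ∞]
  [10, 1, 0, 9, ∞]
  [∞, 5, ∞, 0, ∞]
  [-1, -10, ∞, ∞, 0]
D(2):
  [0, -9, ∞, ∞, ∞]
  [∞, 0, ∞, ∞, ∞]
  [10, 1, 0, 9, ∞]
  [∞, 5, ∞, 0, ∞]
  [-1, -10, ∞, ∞, 0]
D(3):
  [0, -9, ∞, ∞, ∞]
  [∞, 0, ∞, ∞, ∞]
  [10, 1, 0, 9, ∞]
  [∞, 5, ∞, 0, ∞]
  [-1, -10, ∞, ∞, 0]
D(4):
  [0, -9, ∞, ∞, ∞]
  [∞, 0, ∞, ∞, ∞]
  [10, 1, 0, 9, ∞]
  [∞, 5, ∞, 0, ∞]
  [-1, -10, ∞, ∞, 0]
D(5):
  [0, -9, ∞, ∞, ∞]
  [∞, 0, ∞, ∞, ∞]
  [10, 1, 0, 9, ∞]
  [∞, 5, ∞, 0, ∞]
  [-1, -10, ∞, ∞, 0]
Answer: T*[4][0] = -1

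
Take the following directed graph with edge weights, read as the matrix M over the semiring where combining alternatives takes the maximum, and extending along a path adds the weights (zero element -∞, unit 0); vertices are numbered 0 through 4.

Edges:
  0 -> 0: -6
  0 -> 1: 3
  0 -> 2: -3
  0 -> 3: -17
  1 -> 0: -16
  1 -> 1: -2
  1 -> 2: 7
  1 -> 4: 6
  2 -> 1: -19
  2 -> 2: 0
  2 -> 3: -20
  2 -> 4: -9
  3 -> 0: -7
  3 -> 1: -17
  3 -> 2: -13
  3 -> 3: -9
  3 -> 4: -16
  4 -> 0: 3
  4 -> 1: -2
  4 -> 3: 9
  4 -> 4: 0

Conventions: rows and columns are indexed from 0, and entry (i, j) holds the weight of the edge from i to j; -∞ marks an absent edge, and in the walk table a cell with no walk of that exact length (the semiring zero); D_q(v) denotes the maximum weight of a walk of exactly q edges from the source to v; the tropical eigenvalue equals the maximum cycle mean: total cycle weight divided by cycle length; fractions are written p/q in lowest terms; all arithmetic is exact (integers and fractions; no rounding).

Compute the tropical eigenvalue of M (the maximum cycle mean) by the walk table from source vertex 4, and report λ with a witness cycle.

q=0: [-∞, -∞, -∞, -∞, 0]
q=1: [3, -2, -∞, 9, 0]
q=2: [3, 6, 5, 9, 4]
q=3: [7, 6, 13, 13, 12]
q=4: [15, 10, 13, 21, 12]
q=5: [15, 18, 17, 21, 16]
Optimal cycle mean attained by: cycle 0->1->4->0, total 3 + 6 + 3, length 3.
Answer: λ = 4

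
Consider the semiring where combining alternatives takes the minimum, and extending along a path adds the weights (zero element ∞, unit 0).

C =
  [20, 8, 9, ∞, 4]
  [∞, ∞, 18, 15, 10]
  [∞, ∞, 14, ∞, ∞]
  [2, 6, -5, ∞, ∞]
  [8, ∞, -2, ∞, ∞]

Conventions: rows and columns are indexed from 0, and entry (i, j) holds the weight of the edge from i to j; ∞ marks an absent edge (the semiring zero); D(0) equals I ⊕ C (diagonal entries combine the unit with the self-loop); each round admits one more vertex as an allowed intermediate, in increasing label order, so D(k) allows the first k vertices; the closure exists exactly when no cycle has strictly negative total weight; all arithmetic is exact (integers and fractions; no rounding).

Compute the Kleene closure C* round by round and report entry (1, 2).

D(0):
  [0, 8, 9, ∞, 4]
  [∞, 0, 18, 15, 10]
  [∞, ∞, 0, ∞, ∞]
  [2, 6, -5, 0, ∞]
  [8, ∞, -2, ∞, 0]
D(1):
  [0, 8, 9, ∞, 4]
  [∞, 0, 18, 15, 10]
  [∞, ∞, 0, ∞, ∞]
  [2, 6, -5, 0, 6]
  [8, 16, -2, ∞, 0]
D(2):
  [0, 8, 9, 23, 4]
  [∞, 0, 18, 15, 10]
  [∞, ∞, 0, ∞, ∞]
  [2, 6, -5, 0, 6]
  [8, 16, -2, 31, 0]
D(3):
  [0, 8, 9, 23, 4]
  [∞, 0, 18, 15, 10]
  [∞, ∞, 0, ∞, ∞]
  [2, 6, -5, 0, 6]
  [8, 16, -2, 31, 0]
D(4):
  [0, 8, 9, 23, 4]
  [17, 0, 10, 15, 10]
  [∞, ∞, 0, ∞, ∞]
  [2, 6, -5, 0, 6]
  [8, 16, -2, 31, 0]
D(5):
  [0, 8, 2, 23, 4]
  [17, 0, 8, 15, 10]
  [∞, ∞, 0, ∞, ∞]
  [2, 6, -5, 0, 6]
  [8, 16, -2, 31, 0]
Answer: C*[1][2] = 8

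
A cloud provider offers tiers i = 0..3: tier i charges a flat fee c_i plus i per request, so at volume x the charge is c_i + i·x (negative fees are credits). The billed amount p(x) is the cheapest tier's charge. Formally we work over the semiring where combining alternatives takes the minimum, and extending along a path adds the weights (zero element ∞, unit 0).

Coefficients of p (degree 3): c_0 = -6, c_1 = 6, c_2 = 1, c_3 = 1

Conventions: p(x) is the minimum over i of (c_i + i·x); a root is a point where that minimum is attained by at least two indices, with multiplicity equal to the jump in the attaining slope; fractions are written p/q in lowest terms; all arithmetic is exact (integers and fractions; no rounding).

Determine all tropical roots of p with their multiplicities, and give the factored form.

hull edge (i=0, c=-6) to (i=3, c=1): slope 7/3, span 3
Factored form: p(x) = 1 ⊗ (x ⊕ (-7/3)) ⊗ (x ⊕ (-7/3)) ⊗ (x ⊕ (-7/3))
Answer: roots = -7/3 (mult 3)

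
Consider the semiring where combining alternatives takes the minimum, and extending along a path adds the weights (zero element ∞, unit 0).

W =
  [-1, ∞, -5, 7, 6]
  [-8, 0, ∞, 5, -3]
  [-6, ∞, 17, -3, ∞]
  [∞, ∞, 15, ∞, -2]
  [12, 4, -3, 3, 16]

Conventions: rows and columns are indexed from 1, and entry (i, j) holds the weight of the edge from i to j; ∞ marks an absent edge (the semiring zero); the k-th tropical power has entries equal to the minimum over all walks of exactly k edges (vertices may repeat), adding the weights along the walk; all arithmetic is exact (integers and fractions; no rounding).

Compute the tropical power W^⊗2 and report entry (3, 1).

W^⊗2:
  [-11, 10, -6, -8, 5]
  [-9, 0, -13, -1, -3]
  [-7, ∞, -11, 1, -5]
  [9, 2, -5, 1, 14]
  [-9, 4, 7, -6, 1]
Key observation: the optimum is the walk 3->1->1, with weight (-6) + (-1) = -7.
Optimal value attained by: walk 3->1->1.
Answer: (W^⊗2)[3][1] = -7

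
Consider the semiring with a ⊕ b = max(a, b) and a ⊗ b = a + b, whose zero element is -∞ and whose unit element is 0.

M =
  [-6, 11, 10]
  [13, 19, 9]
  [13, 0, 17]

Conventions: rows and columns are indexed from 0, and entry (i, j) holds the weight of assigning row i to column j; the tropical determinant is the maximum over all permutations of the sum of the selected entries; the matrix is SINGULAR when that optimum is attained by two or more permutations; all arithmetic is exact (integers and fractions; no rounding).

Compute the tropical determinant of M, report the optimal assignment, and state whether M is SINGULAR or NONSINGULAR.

σ = (0, 1, 2): (-6) + 19 + 17 = 30
σ = (0, 2, 1): (-6) + 9 + 0 = 3
σ = (1, 0, 2): 11 + 13 + 17 = 41
σ = (1, 2, 0): 11 + 9 + 13 = 33
σ = (2, 0, 1): 10 + 13 + 0 = 23
σ = (2, 1, 0): 10 + 19 + 13 = 42
Optimal value attained by: σ = (2, 1, 0).
Answer: det⊕(M) = 42; verdict: NONSINGULAR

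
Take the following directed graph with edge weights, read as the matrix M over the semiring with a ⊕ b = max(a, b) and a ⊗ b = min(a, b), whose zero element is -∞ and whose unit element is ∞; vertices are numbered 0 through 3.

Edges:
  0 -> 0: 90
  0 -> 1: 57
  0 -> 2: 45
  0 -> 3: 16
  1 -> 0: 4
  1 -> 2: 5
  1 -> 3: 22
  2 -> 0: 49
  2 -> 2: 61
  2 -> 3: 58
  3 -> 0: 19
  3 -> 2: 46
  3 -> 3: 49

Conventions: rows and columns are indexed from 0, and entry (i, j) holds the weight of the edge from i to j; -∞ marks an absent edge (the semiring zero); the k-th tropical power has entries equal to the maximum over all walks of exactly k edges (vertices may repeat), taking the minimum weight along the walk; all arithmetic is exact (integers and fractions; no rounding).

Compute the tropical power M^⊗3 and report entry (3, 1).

M^⊗2:
  [90, 57, 45, 45]
  [19, 4, 22, 22]
  [49, 49, 61, 58]
  [46, 19, 46, 49]
M^⊗3:
  [90, 57, 45, 45]
  [22, 19, 22, 22]
  [49, 49, 61, 58]
  [46, 46, 46, 49]
Key observation: the optimum is the walk 3->2->0->1, with weight 46 min 49 min 57 = 46.
Optimal value attained by: walk 3->2->0->1.
Answer: (M^⊗3)[3][1] = 46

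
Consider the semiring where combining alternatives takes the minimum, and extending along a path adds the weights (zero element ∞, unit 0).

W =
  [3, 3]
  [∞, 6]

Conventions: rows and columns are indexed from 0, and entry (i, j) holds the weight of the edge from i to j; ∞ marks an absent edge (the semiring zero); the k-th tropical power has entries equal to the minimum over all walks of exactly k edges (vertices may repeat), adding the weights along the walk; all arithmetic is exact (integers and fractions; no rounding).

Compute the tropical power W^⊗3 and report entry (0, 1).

W^⊗2:
  [6, 6]
  [∞, 12]
W^⊗3:
  [9, 9]
  [∞, 18]
Key observation: the optimum is the walk 0->0->0->1, with weight 3 + 3 + 3 = 9.
Optimal value attained by: walk 0->0->0->1.
Answer: (W^⊗3)[0][1] = 9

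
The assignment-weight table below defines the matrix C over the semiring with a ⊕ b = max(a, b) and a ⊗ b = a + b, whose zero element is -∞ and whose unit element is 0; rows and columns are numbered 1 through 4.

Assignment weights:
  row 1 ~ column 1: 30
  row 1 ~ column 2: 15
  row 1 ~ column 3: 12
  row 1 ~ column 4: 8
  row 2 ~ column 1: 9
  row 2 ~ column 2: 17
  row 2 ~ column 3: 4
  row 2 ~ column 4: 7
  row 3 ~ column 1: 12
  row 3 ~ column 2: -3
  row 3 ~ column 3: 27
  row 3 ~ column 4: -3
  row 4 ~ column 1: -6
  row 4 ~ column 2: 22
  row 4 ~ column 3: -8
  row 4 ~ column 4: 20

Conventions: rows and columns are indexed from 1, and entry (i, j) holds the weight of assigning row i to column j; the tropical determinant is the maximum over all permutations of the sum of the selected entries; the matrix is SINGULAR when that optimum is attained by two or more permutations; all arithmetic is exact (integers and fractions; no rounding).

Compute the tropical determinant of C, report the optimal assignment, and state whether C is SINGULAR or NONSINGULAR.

σ = (1, 2, 3, 4): 30 + 17 + 27 + 20 = 94
σ = (1, 2, 4, 3): 30 + 17 + (-3) + (-8) = 36
σ = (1, 3, 2, 4): 30 + 4 + (-3) + 20 = 51
σ = (1, 3, 4, 2): 30 + 4 + (-3) + 22 = 53
σ = (1, 4, 2, 3): 30 + 7 + (-3) + (-8) = 26
σ = (1, 4, 3, 2): 30 + 7 + 27 + 22 = 86
σ = (2, 1, 3, 4): 15 + 9 + 27 + 20 = 71
σ = (2, 1, 4, 3): 15 + 9 + (-3) + (-8) = 13
σ = (2, 3, 1, 4): 15 + 4 + 12 + 20 = 51
σ = (2, 3, 4, 1): 15 + 4 + (-3) + (-6) = 10
σ = (2, 4, 1, 3): 15 + 7 + 12 + (-8) = 26
σ = (2, 4, 3, 1): 15 + 7 + 27 + (-6) = 43
σ = (3, 1, 2, 4): 12 + 9 + (-3) + 20 = 38
σ = (3, 1, 4, 2): 12 + 9 + (-3) + 22 = 40
σ = (3, 2, 1, 4): 12 + 17 + 12 + 20 = 61
σ = (3, 2, 4, 1): 12 + 17 + (-3) + (-6) = 20
σ = (3, 4, 1, 2): 12 + 7 + 12 + 22 = 53
σ = (3, 4, 2, 1): 12 + 7 + (-3) + (-6) = 10
σ = (4, 1, 2, 3): 8 + 9 + (-3) + (-8) = 6
σ = (4, 1, 3, 2): 8 + 9 + 27 + 22 = 66
σ = (4, 2, 1, 3): 8 + 17 + 12 + (-8) = 29
σ = (4, 2, 3, 1): 8 + 17 + 27 + (-6) = 46
σ = (4, 3, 1, 2): 8 + 4 + 12 + 22 = 46
σ = (4, 3, 2, 1): 8 + 4 + (-3) + (-6) = 3
Optimal value attained by: σ = (1, 2, 3, 4).
Answer: det⊕(C) = 94; verdict: NONSINGULAR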